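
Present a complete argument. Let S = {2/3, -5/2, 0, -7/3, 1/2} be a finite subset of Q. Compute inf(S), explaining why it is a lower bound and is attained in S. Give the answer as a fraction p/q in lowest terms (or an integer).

S is finite, so inf(S) = min(S).
Sorted increasing:
-5/2, -7/3, 0, 1/2, 2/3
The extremum is -5/2.
For every x in S, x >= -5/2. And -5/2 is in S, so it is attained.
Therefore inf(S) = -5/2.

-5/2


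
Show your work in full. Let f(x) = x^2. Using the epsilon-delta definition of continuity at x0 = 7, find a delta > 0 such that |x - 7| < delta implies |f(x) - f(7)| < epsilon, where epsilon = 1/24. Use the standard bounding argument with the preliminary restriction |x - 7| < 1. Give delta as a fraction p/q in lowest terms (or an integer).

Factor: |x^2 - (7)^2| = |x - 7| * |x + 7|.
Impose |x - 7| < 1 first. Then |x + 7| = |(x - 7) + 2*(7)| <= |x - 7| + 2*|7| < 1 + 14 = 15.
So |x^2 - (7)^2| < delta * 15.
We need delta * 15 <= 1/24, i.e. delta <= 1/24/15 = 1/360.
Since 1/360 < 1, this is tighter than 1; take delta = 1/360.
So delta = 1/360 works.

1/360


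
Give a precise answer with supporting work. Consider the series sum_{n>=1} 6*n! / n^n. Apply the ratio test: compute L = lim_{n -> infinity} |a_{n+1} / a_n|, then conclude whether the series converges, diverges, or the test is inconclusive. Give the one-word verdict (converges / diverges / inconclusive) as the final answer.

Let a_n denote the general term. Form the ratio a_{n+1}/a_n and simplify:
a_{n+1}/a_n = (n/(n + 1))^n
Take the limit as n -> infinity: L = exp(-1).
Since L = exp(-1) < 1, the ratio test implies the series converges.

converges


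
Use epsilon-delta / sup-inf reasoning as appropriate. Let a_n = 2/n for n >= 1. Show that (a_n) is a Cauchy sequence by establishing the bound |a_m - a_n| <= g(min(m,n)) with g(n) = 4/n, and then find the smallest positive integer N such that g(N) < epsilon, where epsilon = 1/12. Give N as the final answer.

For any m, n >= 1, by the triangle inequality:
|a_m - a_n| = |2/m - 2/n| <= 2*1/m + 2*1/n <= 4/min(m,n).
So g(n) = 4/n bounds the Cauchy difference. Since g(n) -> 0, (a_n) is Cauchy.
Now solve g(N) < 1/12: 4/N < 1/12 <=> N > 4 / (1/12) = 48.
The smallest integer strictly greater than 48 is N = 49.
Check: g(49) = 4/49 = 4/49 < 1/12; g(48) = 1/12 >= 1/12. So N = 49.

49


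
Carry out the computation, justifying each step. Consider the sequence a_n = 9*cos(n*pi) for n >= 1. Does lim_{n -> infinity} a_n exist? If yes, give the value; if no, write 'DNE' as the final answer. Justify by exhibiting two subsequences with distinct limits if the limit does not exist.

Examine the behaviour of a_n along subsequences.
cos(n*pi) = (-1)^n, so a_n = 9*(-1)^n. a_{2k} = 9 -> 9. a_{2k+1} = -9 -> -9.
Since these two subsequential limits are 9 and -9, distinct, the full sequence cannot converge (a convergent sequence has all subsequences tending to the same limit). So lim a_n does not exist.

DNE


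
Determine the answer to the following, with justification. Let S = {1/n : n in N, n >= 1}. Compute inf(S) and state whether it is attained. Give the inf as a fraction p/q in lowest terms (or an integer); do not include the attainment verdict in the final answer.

Analysis:
- Values: 1, 1/2, 1/3, 1/4, ... strictly decreasing.
- The maximum is 1 (n=1); sup = 1 (attained).
- The set is bounded below by 0; 1/n -> 0 so 0 is the greatest lower bound.
- 0 is not in the set, so inf = 0 is not attained.
Conclusion: inf(S) = 0, not attained in S.

0


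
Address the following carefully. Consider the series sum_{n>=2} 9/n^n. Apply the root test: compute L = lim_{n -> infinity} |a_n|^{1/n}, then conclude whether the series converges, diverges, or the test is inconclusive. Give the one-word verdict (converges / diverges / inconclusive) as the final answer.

Let a_n denote the general term. Form |a_n|^(1/n) and simplify:
|a_n|^(1/n) = 3^(2/n)/n
Take the limit as n -> infinity: L = 0.
Since L = 0 < 1, the root test implies convergence.

converges


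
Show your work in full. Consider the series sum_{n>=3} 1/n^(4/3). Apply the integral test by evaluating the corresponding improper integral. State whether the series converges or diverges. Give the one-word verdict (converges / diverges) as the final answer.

Let f(x) = x^(-4/3). Then f is positive, continuous, and decreasing on [3, infinity), so the integral test applies.
Compute the improper integral int_{3}^infinity f(x) dx:
  antiderivative F(x) = -3/x^(1/3).
  As x -> infinity, F(x) -> 0 (since p = 4/3 > 1).
  So int = F(infinity) - F(3) = 0 - (-3^(2/3)) = 3^(2/3).
  Finite, so by the integral test, the series converges.

converges


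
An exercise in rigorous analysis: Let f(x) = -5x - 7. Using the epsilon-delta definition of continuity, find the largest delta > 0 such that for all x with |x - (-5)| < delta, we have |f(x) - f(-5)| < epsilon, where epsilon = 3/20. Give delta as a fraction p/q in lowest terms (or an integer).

We compute f(-5) = -5*(-5) - 7 = 18.
|f(x) - f(-5)| = |-5x - 7 - (18)| = |-5(x - (-5))| = 5|x - (-5)|.
We need 5|x - (-5)| < 3/20, i.e. |x - (-5)| < 3/20 / 5 = 3/100.
So any delta <= 3/100 works. Conversely, if delta > 3/100, then x = -5 + 3/100 satisfies |x - (-5)| = 3/100 < delta but |f(x) - f(-5)| = 5 * 3/100 = 3/20, which is not < 3/20; so no larger delta works.
Hence the largest such delta is 3/100.

3/100


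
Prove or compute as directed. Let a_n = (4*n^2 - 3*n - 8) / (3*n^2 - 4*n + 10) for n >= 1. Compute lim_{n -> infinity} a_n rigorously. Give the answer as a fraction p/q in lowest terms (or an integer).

Divide numerator and denominator by n^2, the highest power:
numerator / n^2 = 4 - 3/n - 8/n^2
denominator / n^2 = 3 - 4/n + 10/n^2
As n -> infinity, all terms of the form c/n^k (k >= 1) tend to 0.
So numerator / n^2 -> 4 and denominator / n^2 -> 3.
Therefore lim a_n = 4/3.

4/3


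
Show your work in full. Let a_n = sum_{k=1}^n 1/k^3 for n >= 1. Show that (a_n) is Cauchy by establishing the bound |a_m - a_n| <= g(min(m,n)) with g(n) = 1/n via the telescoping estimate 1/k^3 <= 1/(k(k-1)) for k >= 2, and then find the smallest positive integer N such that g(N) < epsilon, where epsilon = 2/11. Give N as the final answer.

For m > n >= 1: |a_m - a_n| = sum_{k=n+1}^m 1/k^3.
Use 1/k^3 <= 1/(k(k-1)) = 1/(k-1) - 1/k for k >= 2 (which holds since k^3 >= k^2 >= k(k-1) for k >= 2):
sum_{k=n+1}^m 1/k^3 <= sum_{k=n+1}^m (1/(k-1) - 1/k) = 1/n - 1/m <= 1/n.
By symmetry the same bound holds with n,m swapped, so |a_m - a_n| <= 1/min(m,n) = g(min(m,n)). Since g(n) -> 0, (a_n) is Cauchy.
Now solve g(N) < 2/11: 1/N < 2/11 <=> N > 1/(2/11) = 11/2.
The smallest integer strictly greater than 11/2 is N = 6.
Check: g(6) = 1/6 < 2/11; g(5) = 1/5 >= 2/11. So N = 6.

6


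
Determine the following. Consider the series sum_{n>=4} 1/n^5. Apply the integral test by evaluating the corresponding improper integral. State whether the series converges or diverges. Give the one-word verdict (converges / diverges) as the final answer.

Let f(x) = x^(-5). Then f is positive, continuous, and decreasing on [4, infinity), so the integral test applies.
Compute the improper integral int_{4}^infinity f(x) dx:
  antiderivative F(x) = -1/(4*x^4).
  As x -> infinity, F(x) -> 0 (since p = 5 > 1).
  So int = F(infinity) - F(4) = 0 - (-1/1024) = 1/1024.
  Finite, so by the integral test, the series converges.

converges


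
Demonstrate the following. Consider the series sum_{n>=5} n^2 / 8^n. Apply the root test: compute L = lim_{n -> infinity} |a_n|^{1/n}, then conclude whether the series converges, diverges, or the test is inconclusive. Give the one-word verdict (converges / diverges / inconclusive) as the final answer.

Let a_n denote the general term. Form |a_n|^(1/n) and simplify:
|a_n|^(1/n) = n^(2/n)/8
Take the limit as n -> infinity: L = 1/8.
Since L = 1/8 < 1, the root test implies convergence.

converges


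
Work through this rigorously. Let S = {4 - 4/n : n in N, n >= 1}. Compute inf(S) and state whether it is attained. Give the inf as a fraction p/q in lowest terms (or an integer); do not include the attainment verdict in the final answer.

Analysis:
- Values: 0, 2, 8/3, 3, ... strictly increasing.
- Minimum is 0 (n=1); inf = 0 (attained).
- 4 - 4/n -> 4 from below; sup = 4, not attained.
Conclusion: inf(S) = 0, attained in S.

0


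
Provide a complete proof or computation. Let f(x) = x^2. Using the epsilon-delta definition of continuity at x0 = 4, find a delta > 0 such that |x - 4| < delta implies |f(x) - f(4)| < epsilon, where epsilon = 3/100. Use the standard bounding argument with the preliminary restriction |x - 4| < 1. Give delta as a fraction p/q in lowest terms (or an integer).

Factor: |x^2 - (4)^2| = |x - 4| * |x + 4|.
Impose |x - 4| < 1 first. Then |x + 4| = |(x - 4) + 2*(4)| <= |x - 4| + 2*|4| < 1 + 8 = 9.
So |x^2 - (4)^2| < delta * 9.
We need delta * 9 <= 3/100, i.e. delta <= 3/100/9 = 1/300.
Since 1/300 < 1, this is tighter than 1; take delta = 1/300.
So delta = 1/300 works.

1/300


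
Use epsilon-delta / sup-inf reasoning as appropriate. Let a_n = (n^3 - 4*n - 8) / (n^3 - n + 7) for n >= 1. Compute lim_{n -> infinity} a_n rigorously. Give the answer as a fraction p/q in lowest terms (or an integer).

Divide numerator and denominator by n^3, the highest power:
numerator / n^3 = 1 - 4/n^2 - 8/n^3
denominator / n^3 = 1 - 1/n^2 + 7/n^3
As n -> infinity, all terms of the form c/n^k (k >= 1) tend to 0.
So numerator / n^3 -> 1 and denominator / n^3 -> 1.
Therefore lim a_n = 1.

1


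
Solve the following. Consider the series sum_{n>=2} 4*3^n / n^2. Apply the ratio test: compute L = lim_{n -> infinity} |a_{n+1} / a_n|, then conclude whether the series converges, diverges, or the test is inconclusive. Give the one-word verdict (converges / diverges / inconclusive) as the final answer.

Let a_n denote the general term. Form the ratio a_{n+1}/a_n and simplify:
a_{n+1}/a_n = 3*n^2/(n + 1)^2
Take the limit as n -> infinity: L = 3.
Since L = 3 > 1 (or L = infinity), the ratio test implies the series diverges.

diverges


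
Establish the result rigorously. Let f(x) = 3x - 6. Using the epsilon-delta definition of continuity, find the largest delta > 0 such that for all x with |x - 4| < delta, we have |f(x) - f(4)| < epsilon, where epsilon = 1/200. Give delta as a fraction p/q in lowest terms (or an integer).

We compute f(4) = 3*(4) - 6 = 6.
|f(x) - f(4)| = |3x - 6 - (6)| = |3(x - 4)| = 3|x - 4|.
We need 3|x - 4| < 1/200, i.e. |x - 4| < 1/200 / 3 = 1/600.
So any delta <= 1/600 works. Conversely, if delta > 1/600, then x = 4 + 1/600 satisfies |x - 4| = 1/600 < delta but |f(x) - f(4)| = 3 * 1/600 = 1/200, which is not < 1/200; so no larger delta works.
Hence the largest such delta is 1/600.

1/600


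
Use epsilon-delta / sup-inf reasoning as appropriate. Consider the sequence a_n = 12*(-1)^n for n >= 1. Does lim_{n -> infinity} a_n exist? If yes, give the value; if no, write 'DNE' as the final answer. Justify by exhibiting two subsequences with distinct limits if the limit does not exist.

Examine the behaviour of a_n along subsequences.
Even-n subsequence a_{2k} = 12 -> 12. Odd-n subsequence a_{2k+1} = -12 -> -12.
Since these two subsequential limits are 12 and -12, distinct, the full sequence cannot converge (a convergent sequence has all subsequences tending to the same limit). So lim a_n does not exist.

DNE


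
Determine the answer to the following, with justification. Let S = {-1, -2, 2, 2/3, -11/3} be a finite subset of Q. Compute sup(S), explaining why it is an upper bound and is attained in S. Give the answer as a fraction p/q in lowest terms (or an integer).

S is finite, so sup(S) = max(S).
Sorted decreasing:
2, 2/3, -1, -2, -11/3
The extremum is 2.
For every x in S, x <= 2. And 2 is in S, so it is attained.
Therefore sup(S) = 2.

2


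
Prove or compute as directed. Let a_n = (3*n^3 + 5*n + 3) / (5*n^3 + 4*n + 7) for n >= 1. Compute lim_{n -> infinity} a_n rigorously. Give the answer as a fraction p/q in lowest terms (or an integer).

Divide numerator and denominator by n^3, the highest power:
numerator / n^3 = 3 + 5/n^2 + 3/n^3
denominator / n^3 = 5 + 4/n^2 + 7/n^3
As n -> infinity, all terms of the form c/n^k (k >= 1) tend to 0.
So numerator / n^3 -> 3 and denominator / n^3 -> 5.
Therefore lim a_n = 3/5.

3/5


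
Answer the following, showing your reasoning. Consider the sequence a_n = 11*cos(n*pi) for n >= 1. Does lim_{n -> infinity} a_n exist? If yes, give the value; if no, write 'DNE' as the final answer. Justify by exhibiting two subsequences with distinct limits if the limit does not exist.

Examine the behaviour of a_n along subsequences.
cos(n*pi) = (-1)^n, so a_n = 11*(-1)^n. a_{2k} = 11 -> 11. a_{2k+1} = -11 -> -11.
Since these two subsequential limits are 11 and -11, distinct, the full sequence cannot converge (a convergent sequence has all subsequences tending to the same limit). So lim a_n does not exist.

DNE


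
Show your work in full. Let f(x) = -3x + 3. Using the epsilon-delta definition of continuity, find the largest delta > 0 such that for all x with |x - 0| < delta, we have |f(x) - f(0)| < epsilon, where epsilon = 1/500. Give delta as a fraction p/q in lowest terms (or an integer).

We compute f(0) = -3*(0) + 3 = 3.
|f(x) - f(0)| = |-3x + 3 - (3)| = |-3(x - 0)| = 3|x - 0|.
We need 3|x - 0| < 1/500, i.e. |x - 0| < 1/500 / 3 = 1/1500.
So any delta <= 1/1500 works. Conversely, if delta > 1/1500, then x = 0 + 1/1500 satisfies |x - 0| = 1/1500 < delta but |f(x) - f(0)| = 3 * 1/1500 = 1/500, which is not < 1/500; so no larger delta works.
Hence the largest such delta is 1/1500.

1/1500


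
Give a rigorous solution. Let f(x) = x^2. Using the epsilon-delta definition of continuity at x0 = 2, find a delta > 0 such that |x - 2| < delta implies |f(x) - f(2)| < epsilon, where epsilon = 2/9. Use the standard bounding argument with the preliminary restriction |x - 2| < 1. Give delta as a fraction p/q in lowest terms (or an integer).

Factor: |x^2 - (2)^2| = |x - 2| * |x + 2|.
Impose |x - 2| < 1 first. Then |x + 2| = |(x - 2) + 2*(2)| <= |x - 2| + 2*|2| < 1 + 4 = 5.
So |x^2 - (2)^2| < delta * 5.
We need delta * 5 <= 2/9, i.e. delta <= 2/9/5 = 2/45.
Since 2/45 < 1, this is tighter than 1; take delta = 2/45.
So delta = 2/45 works.

2/45


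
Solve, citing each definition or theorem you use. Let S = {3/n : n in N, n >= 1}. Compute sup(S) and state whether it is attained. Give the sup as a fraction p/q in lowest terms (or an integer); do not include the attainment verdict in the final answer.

Analysis:
- Values: 3, 3/2, 1, 3/4, ... strictly decreasing.
- The maximum is 3 (n=1); sup = 3 (attained).
- The set is bounded below by 0; 3/n -> 0 so 0 is the greatest lower bound.
- 0 is not in the set, so inf = 0 is not attained.
Conclusion: sup(S) = 3, attained in S.

3


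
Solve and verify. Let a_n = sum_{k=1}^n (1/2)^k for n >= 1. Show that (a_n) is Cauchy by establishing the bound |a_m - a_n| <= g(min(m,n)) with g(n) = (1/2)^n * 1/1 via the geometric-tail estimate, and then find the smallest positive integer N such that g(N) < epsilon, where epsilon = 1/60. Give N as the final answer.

For m > n >= 1: |a_m - a_n| = sum_{k=n+1}^m (1/2)^k < sum_{k=n+1}^infinity (1/2)^k = (1/2)^(n+1) / (1 - 1/2) = (1/2)^n * (1/2) * (2/1) = (1/2)^n * 1/1.
So g(n) = (1/2)^n / 1. Since g(n) -> 0, (a_n) is Cauchy.
Now solve g(N) < 1/60: (1/2)^N / 1 < 1/60 <=> 2^N > 1 / (1 * 1/60) = 60.
Check powers of 2: 2^5 = 32 <= 60, 2^6 = 64 > 60.
So the smallest such N is 6. Check: g(6) = 1/(1 * 64) = 1/64 < 1/60.

6


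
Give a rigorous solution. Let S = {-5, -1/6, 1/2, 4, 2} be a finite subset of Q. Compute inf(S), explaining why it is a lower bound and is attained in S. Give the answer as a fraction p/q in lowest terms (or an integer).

S is finite, so inf(S) = min(S).
Sorted increasing:
-5, -1/6, 1/2, 2, 4
The extremum is -5.
For every x in S, x >= -5. And -5 is in S, so it is attained.
Therefore inf(S) = -5.

-5


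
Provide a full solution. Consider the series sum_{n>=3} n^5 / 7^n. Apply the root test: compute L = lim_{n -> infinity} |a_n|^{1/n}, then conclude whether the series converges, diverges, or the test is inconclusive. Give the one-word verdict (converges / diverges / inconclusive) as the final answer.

Let a_n denote the general term. Form |a_n|^(1/n) and simplify:
|a_n|^(1/n) = n^(5/n)/7
Take the limit as n -> infinity: L = 1/7.
Since L = 1/7 < 1, the root test implies convergence.

converges


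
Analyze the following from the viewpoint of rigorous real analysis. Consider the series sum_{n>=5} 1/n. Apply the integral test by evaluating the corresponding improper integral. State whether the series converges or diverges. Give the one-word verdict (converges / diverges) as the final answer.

Let f(x) = 1/x. Then f is positive, continuous, and decreasing on [5, infinity), so the integral test applies.
Compute the improper integral int_{5}^infinity f(x) dx:
  antiderivative F(x) = log(x).
  As x -> infinity, log(x) -> infinity.
  So int = infinity - log(5) = infinity. By the integral test, the series diverges.

diverges


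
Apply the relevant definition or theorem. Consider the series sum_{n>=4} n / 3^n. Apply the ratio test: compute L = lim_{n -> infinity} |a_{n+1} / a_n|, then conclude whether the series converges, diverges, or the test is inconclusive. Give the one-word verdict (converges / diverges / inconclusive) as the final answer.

Let a_n denote the general term. Form the ratio a_{n+1}/a_n and simplify:
a_{n+1}/a_n = (n + 1)/(3*n)
Take the limit as n -> infinity: L = 1/3.
Since L = 1/3 < 1, the ratio test implies the series converges.

converges


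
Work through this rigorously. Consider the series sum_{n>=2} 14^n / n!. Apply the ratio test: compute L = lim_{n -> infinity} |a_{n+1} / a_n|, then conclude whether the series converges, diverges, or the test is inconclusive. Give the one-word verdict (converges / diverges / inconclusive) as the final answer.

Let a_n denote the general term. Form the ratio a_{n+1}/a_n and simplify:
a_{n+1}/a_n = 14/(n + 1)
Take the limit as n -> infinity: L = 0.
Since L = 0 < 1, the ratio test implies the series converges.

converges


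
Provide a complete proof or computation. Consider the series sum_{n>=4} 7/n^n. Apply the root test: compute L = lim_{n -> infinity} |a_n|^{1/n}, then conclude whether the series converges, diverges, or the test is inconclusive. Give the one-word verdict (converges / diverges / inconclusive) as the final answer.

Let a_n denote the general term. Form |a_n|^(1/n) and simplify:
|a_n|^(1/n) = 7^(1/n)/n
Take the limit as n -> infinity: L = 0.
Since L = 0 < 1, the root test implies convergence.

converges


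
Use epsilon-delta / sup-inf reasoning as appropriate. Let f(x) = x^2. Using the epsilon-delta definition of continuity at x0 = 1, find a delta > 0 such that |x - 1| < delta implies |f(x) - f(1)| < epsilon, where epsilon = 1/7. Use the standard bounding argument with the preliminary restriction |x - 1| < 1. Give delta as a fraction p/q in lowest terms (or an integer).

Factor: |x^2 - (1)^2| = |x - 1| * |x + 1|.
Impose |x - 1| < 1 first. Then |x + 1| = |(x - 1) + 2*(1)| <= |x - 1| + 2*|1| < 1 + 2 = 3.
So |x^2 - (1)^2| < delta * 3.
We need delta * 3 <= 1/7, i.e. delta <= 1/7/3 = 1/21.
Since 1/21 < 1, this is tighter than 1; take delta = 1/21.
So delta = 1/21 works.

1/21


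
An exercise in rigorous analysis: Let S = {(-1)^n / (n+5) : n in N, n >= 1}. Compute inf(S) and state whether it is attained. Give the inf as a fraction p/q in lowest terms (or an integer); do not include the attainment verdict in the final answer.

Analysis:
- Values: -1/6, 1/7, -1/8, 1/9, -1/10, ...
- Positive terms (even n): 1/(2+5), 1/(4+5), ... decreasing -> max = 1/7 (n=2).
- Negative terms (odd n): -1/(1+5), -1/(3+5), ... increasing -> min = -1/6 (n=1).
- So sup = 1/7 (attained at n=2); inf = -1/6 (attained at n=1).
Conclusion: inf(S) = -1/6, attained in S.

-1/6


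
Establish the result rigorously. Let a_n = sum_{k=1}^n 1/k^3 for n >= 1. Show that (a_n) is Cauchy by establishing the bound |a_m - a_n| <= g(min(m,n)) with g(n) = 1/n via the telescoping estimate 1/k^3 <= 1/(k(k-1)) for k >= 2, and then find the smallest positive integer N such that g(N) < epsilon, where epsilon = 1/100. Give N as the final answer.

For m > n >= 1: |a_m - a_n| = sum_{k=n+1}^m 1/k^3.
Use 1/k^3 <= 1/(k(k-1)) = 1/(k-1) - 1/k for k >= 2 (which holds since k^3 >= k^2 >= k(k-1) for k >= 2):
sum_{k=n+1}^m 1/k^3 <= sum_{k=n+1}^m (1/(k-1) - 1/k) = 1/n - 1/m <= 1/n.
By symmetry the same bound holds with n,m swapped, so |a_m - a_n| <= 1/min(m,n) = g(min(m,n)). Since g(n) -> 0, (a_n) is Cauchy.
Now solve g(N) < 1/100: 1/N < 1/100 <=> N > 1/(1/100) = 100.
The smallest integer strictly greater than 100 is N = 101.
Check: g(101) = 1/101 < 1/100; g(100) = 1/100 >= 1/100. So N = 101.

101


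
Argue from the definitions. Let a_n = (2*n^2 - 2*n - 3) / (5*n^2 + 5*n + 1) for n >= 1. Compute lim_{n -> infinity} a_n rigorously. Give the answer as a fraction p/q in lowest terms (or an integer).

Divide numerator and denominator by n^2, the highest power:
numerator / n^2 = 2 - 2/n - 3/n^2
denominator / n^2 = 5 + 5/n + n^(-2)
As n -> infinity, all terms of the form c/n^k (k >= 1) tend to 0.
So numerator / n^2 -> 2 and denominator / n^2 -> 5.
Therefore lim a_n = 2/5.

2/5


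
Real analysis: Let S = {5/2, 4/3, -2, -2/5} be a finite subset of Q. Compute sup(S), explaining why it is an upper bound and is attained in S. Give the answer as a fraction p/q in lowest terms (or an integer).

S is finite, so sup(S) = max(S).
Sorted decreasing:
5/2, 4/3, -2/5, -2
The extremum is 5/2.
For every x in S, x <= 5/2. And 5/2 is in S, so it is attained.
Therefore sup(S) = 5/2.

5/2


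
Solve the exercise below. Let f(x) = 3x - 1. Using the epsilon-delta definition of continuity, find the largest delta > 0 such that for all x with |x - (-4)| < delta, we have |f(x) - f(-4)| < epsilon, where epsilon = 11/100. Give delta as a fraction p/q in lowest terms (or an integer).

We compute f(-4) = 3*(-4) - 1 = -13.
|f(x) - f(-4)| = |3x - 1 - (-13)| = |3(x - (-4))| = 3|x - (-4)|.
We need 3|x - (-4)| < 11/100, i.e. |x - (-4)| < 11/100 / 3 = 11/300.
So any delta <= 11/300 works. Conversely, if delta > 11/300, then x = -4 + 11/300 satisfies |x - (-4)| = 11/300 < delta but |f(x) - f(-4)| = 3 * 11/300 = 11/100, which is not < 11/100; so no larger delta works.
Hence the largest such delta is 11/300.

11/300


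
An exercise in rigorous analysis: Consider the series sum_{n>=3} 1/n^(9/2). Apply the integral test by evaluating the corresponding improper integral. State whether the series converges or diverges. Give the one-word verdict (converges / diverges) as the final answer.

Let f(x) = x^(-9/2). Then f is positive, continuous, and decreasing on [3, infinity), so the integral test applies.
Compute the improper integral int_{3}^infinity f(x) dx:
  antiderivative F(x) = -2/(7*x^(7/2)).
  As x -> infinity, F(x) -> 0 (since p = 9/2 > 1).
  So int = F(infinity) - F(3) = 0 - (-2*sqrt(3)/567) = 2*sqrt(3)/567.
  Finite, so by the integral test, the series converges.

converges


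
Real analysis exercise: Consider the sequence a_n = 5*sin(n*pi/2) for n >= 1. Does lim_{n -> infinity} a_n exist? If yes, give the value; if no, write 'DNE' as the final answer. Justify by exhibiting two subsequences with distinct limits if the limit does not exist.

Examine the behaviour of a_n along subsequences.
a_{4k+1} = 5*sin(pi/2 + 2k*pi) = 5 -> 5. a_{4k+3} = 5*sin(3pi/2 + 2k*pi) = -5 -> -5.
Since these two subsequential limits are 5 and -5, distinct, the full sequence cannot converge (a convergent sequence has all subsequences tending to the same limit). So lim a_n does not exist.

DNE


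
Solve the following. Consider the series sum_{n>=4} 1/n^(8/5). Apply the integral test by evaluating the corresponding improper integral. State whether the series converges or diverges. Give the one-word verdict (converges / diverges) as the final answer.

Let f(x) = x^(-8/5). Then f is positive, continuous, and decreasing on [4, infinity), so the integral test applies.
Compute the improper integral int_{4}^infinity f(x) dx:
  antiderivative F(x) = -5/(3*x^(3/5)).
  As x -> infinity, F(x) -> 0 (since p = 8/5 > 1).
  So int = F(infinity) - F(4) = 0 - (-5*2^(4/5)/12) = 5*2^(4/5)/12.
  Finite, so by the integral test, the series converges.

converges


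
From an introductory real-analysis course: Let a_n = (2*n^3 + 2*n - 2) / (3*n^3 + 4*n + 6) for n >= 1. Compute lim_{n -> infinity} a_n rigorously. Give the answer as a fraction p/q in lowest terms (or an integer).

Divide numerator and denominator by n^3, the highest power:
numerator / n^3 = 2 + 2/n^2 - 2/n^3
denominator / n^3 = 3 + 4/n^2 + 6/n^3
As n -> infinity, all terms of the form c/n^k (k >= 1) tend to 0.
So numerator / n^3 -> 2 and denominator / n^3 -> 3.
Therefore lim a_n = 2/3.

2/3


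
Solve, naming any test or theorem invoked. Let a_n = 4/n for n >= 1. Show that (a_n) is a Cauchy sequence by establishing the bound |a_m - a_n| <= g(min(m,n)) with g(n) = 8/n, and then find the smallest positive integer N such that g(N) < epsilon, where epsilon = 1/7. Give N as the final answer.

For any m, n >= 1, by the triangle inequality:
|a_m - a_n| = |4/m - 4/n| <= 4*1/m + 4*1/n <= 8/min(m,n).
So g(n) = 8/n bounds the Cauchy difference. Since g(n) -> 0, (a_n) is Cauchy.
Now solve g(N) < 1/7: 8/N < 1/7 <=> N > 8 / (1/7) = 56.
The smallest integer strictly greater than 56 is N = 57.
Check: g(57) = 8/57 = 8/57 < 1/7; g(56) = 1/7 >= 1/7. So N = 57.

57


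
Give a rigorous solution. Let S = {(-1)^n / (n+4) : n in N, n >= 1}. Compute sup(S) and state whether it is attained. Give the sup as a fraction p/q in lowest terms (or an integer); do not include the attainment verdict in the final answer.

Analysis:
- Values: -1/5, 1/6, -1/7, 1/8, -1/9, ...
- Positive terms (even n): 1/(2+4), 1/(4+4), ... decreasing -> max = 1/6 (n=2).
- Negative terms (odd n): -1/(1+4), -1/(3+4), ... increasing -> min = -1/5 (n=1).
- So sup = 1/6 (attained at n=2); inf = -1/5 (attained at n=1).
Conclusion: sup(S) = 1/6, attained in S.

1/6


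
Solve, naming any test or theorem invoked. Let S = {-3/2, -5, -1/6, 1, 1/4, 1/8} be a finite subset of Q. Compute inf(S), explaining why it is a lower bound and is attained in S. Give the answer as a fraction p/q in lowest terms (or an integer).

S is finite, so inf(S) = min(S).
Sorted increasing:
-5, -3/2, -1/6, 1/8, 1/4, 1
The extremum is -5.
For every x in S, x >= -5. And -5 is in S, so it is attained.
Therefore inf(S) = -5.

-5


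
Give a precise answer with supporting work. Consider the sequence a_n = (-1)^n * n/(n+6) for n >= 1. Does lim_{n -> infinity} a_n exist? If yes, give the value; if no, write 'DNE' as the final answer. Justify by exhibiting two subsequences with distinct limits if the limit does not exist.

Examine the behaviour of a_n along subsequences.
a_{2k} = 2k/(2k+6) -> 1. a_{2k+1} = -(2k+1)/(2k+7) -> -1.
Since these two subsequential limits are 1 and -1, distinct, the full sequence cannot converge (a convergent sequence has all subsequences tending to the same limit). So lim a_n does not exist.

DNE


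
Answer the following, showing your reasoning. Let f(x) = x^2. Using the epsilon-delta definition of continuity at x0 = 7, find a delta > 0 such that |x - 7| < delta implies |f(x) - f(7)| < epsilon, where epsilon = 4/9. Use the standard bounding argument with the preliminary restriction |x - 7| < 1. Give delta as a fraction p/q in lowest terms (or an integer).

Factor: |x^2 - (7)^2| = |x - 7| * |x + 7|.
Impose |x - 7| < 1 first. Then |x + 7| = |(x - 7) + 2*(7)| <= |x - 7| + 2*|7| < 1 + 14 = 15.
So |x^2 - (7)^2| < delta * 15.
We need delta * 15 <= 4/9, i.e. delta <= 4/9/15 = 4/135.
Since 4/135 < 1, this is tighter than 1; take delta = 4/135.
So delta = 4/135 works.

4/135


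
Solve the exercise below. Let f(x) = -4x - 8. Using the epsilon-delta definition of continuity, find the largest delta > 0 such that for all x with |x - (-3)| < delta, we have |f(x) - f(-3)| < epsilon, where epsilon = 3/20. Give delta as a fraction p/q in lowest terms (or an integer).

We compute f(-3) = -4*(-3) - 8 = 4.
|f(x) - f(-3)| = |-4x - 8 - (4)| = |-4(x - (-3))| = 4|x - (-3)|.
We need 4|x - (-3)| < 3/20, i.e. |x - (-3)| < 3/20 / 4 = 3/80.
So any delta <= 3/80 works. Conversely, if delta > 3/80, then x = -3 + 3/80 satisfies |x - (-3)| = 3/80 < delta but |f(x) - f(-3)| = 4 * 3/80 = 3/20, which is not < 3/20; so no larger delta works.
Hence the largest such delta is 3/80.

3/80


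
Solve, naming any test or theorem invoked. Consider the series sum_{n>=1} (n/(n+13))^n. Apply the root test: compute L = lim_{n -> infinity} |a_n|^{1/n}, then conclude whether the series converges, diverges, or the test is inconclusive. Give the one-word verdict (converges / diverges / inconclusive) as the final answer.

Let a_n denote the general term. Form |a_n|^(1/n) and simplify:
|a_n|^(1/n) = n/(n + 13)
Take the limit as n -> infinity: L = 1.
Since L = 1, the root test is inconclusive. (In fact a_n = (n/(n+13))^n -> e^(-13) != 0, so the nth-term test shows divergence; but the root test itself gives no conclusion.)

inconclusive


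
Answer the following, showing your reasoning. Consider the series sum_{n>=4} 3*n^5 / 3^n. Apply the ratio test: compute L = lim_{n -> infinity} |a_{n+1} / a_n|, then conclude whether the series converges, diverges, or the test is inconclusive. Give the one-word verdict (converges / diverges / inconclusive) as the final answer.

Let a_n denote the general term. Form the ratio a_{n+1}/a_n and simplify:
a_{n+1}/a_n = (n + 1)^5/(3*n^5)
Take the limit as n -> infinity: L = 1/3.
Since L = 1/3 < 1, the ratio test implies the series converges.

converges


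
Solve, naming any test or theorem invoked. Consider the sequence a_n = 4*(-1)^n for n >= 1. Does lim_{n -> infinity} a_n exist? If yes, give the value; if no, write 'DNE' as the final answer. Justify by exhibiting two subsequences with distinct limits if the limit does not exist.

Examine the behaviour of a_n along subsequences.
Even-n subsequence a_{2k} = 4 -> 4. Odd-n subsequence a_{2k+1} = -4 -> -4.
Since these two subsequential limits are 4 and -4, distinct, the full sequence cannot converge (a convergent sequence has all subsequences tending to the same limit). So lim a_n does not exist.

DNE


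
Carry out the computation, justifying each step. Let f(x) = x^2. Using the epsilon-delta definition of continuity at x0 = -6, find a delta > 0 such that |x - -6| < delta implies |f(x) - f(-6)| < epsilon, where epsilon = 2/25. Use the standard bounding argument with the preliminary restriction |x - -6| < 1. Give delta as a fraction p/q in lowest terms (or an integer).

Factor: |x^2 - (-6)^2| = |x - -6| * |x + -6|.
Impose |x - -6| < 1 first. Then |x + -6| = |(x - -6) + 2*(-6)| <= |x - -6| + 2*|-6| < 1 + 12 = 13.
So |x^2 - (-6)^2| < delta * 13.
We need delta * 13 <= 2/25, i.e. delta <= 2/25/13 = 2/325.
Since 2/325 < 1, this is tighter than 1; take delta = 2/325.
So delta = 2/325 works.

2/325


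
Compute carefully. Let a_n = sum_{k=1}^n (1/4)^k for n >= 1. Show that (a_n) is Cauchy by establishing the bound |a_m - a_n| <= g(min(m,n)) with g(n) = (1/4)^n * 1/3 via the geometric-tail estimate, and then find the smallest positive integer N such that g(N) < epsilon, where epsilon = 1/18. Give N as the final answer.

For m > n >= 1: |a_m - a_n| = sum_{k=n+1}^m (1/4)^k < sum_{k=n+1}^infinity (1/4)^k = (1/4)^(n+1) / (1 - 1/4) = (1/4)^n * (1/4) * (4/3) = (1/4)^n * 1/3.
So g(n) = (1/4)^n / 3. Since g(n) -> 0, (a_n) is Cauchy.
Now solve g(N) < 1/18: (1/4)^N / 3 < 1/18 <=> 4^N > 1 / (3 * 1/18) = 6.
Check powers of 4: 4^1 = 4 <= 6, 4^2 = 16 > 6.
So the smallest such N is 2. Check: g(2) = 1/(3 * 16) = 1/48 < 1/18.

2


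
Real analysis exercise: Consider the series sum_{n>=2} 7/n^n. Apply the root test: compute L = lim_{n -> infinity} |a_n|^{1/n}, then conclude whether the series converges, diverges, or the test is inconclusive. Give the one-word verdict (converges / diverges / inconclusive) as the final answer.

Let a_n denote the general term. Form |a_n|^(1/n) and simplify:
|a_n|^(1/n) = 7^(1/n)/n
Take the limit as n -> infinity: L = 0.
Since L = 0 < 1, the root test implies convergence.

converges


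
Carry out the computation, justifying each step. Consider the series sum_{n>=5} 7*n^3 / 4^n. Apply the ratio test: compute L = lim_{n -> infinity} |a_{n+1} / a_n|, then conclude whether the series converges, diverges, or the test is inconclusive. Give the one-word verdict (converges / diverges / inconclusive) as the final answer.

Let a_n denote the general term. Form the ratio a_{n+1}/a_n and simplify:
a_{n+1}/a_n = (n + 1)^3/(4*n^3)
Take the limit as n -> infinity: L = 1/4.
Since L = 1/4 < 1, the ratio test implies the series converges.

converges


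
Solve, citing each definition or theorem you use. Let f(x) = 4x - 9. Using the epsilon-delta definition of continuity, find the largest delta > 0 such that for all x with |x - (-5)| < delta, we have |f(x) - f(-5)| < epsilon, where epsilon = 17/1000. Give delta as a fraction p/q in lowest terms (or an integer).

We compute f(-5) = 4*(-5) - 9 = -29.
|f(x) - f(-5)| = |4x - 9 - (-29)| = |4(x - (-5))| = 4|x - (-5)|.
We need 4|x - (-5)| < 17/1000, i.e. |x - (-5)| < 17/1000 / 4 = 17/4000.
So any delta <= 17/4000 works. Conversely, if delta > 17/4000, then x = -5 + 17/4000 satisfies |x - (-5)| = 17/4000 < delta but |f(x) - f(-5)| = 4 * 17/4000 = 17/1000, which is not < 17/1000; so no larger delta works.
Hence the largest such delta is 17/4000.

17/4000


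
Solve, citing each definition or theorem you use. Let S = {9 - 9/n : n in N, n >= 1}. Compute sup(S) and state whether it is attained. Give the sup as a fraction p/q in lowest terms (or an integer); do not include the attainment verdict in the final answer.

Analysis:
- Values: 0, 9/2, 6, 27/4, ... strictly increasing.
- Minimum is 0 (n=1); inf = 0 (attained).
- 9 - 9/n -> 9 from below; sup = 9, not attained.
Conclusion: sup(S) = 9, not attained in S.

9


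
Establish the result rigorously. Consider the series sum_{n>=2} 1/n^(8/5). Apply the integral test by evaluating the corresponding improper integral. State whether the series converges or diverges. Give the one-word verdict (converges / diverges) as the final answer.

Let f(x) = x^(-8/5). Then f is positive, continuous, and decreasing on [2, infinity), so the integral test applies.
Compute the improper integral int_{2}^infinity f(x) dx:
  antiderivative F(x) = -5/(3*x^(3/5)).
  As x -> infinity, F(x) -> 0 (since p = 8/5 > 1).
  So int = F(infinity) - F(2) = 0 - (-5*2^(2/5)/6) = 5*2^(2/5)/6.
  Finite, so by the integral test, the series converges.

converges


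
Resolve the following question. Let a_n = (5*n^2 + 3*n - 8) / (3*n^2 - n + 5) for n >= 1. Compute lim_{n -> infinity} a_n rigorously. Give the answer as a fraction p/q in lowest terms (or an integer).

Divide numerator and denominator by n^2, the highest power:
numerator / n^2 = 5 + 3/n - 8/n^2
denominator / n^2 = 3 - 1/n + 5/n^2
As n -> infinity, all terms of the form c/n^k (k >= 1) tend to 0.
So numerator / n^2 -> 5 and denominator / n^2 -> 3.
Therefore lim a_n = 5/3.

5/3


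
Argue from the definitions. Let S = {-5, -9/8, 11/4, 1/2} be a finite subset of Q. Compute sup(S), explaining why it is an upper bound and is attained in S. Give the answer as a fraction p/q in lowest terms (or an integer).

S is finite, so sup(S) = max(S).
Sorted decreasing:
11/4, 1/2, -9/8, -5
The extremum is 11/4.
For every x in S, x <= 11/4. And 11/4 is in S, so it is attained.
Therefore sup(S) = 11/4.

11/4


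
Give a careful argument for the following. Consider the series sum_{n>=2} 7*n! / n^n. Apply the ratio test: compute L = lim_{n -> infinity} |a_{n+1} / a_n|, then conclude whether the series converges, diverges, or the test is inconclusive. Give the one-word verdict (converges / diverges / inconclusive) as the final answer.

Let a_n denote the general term. Form the ratio a_{n+1}/a_n and simplify:
a_{n+1}/a_n = (n/(n + 1))^n
Take the limit as n -> infinity: L = exp(-1).
Since L = exp(-1) < 1, the ratio test implies the series converges.

converges


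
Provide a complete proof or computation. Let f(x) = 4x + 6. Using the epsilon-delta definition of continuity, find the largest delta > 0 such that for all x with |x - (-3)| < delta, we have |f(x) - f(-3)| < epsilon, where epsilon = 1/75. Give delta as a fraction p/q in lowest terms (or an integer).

We compute f(-3) = 4*(-3) + 6 = -6.
|f(x) - f(-3)| = |4x + 6 - (-6)| = |4(x - (-3))| = 4|x - (-3)|.
We need 4|x - (-3)| < 1/75, i.e. |x - (-3)| < 1/75 / 4 = 1/300.
So any delta <= 1/300 works. Conversely, if delta > 1/300, then x = -3 + 1/300 satisfies |x - (-3)| = 1/300 < delta but |f(x) - f(-3)| = 4 * 1/300 = 1/75, which is not < 1/75; so no larger delta works.
Hence the largest such delta is 1/300.

1/300


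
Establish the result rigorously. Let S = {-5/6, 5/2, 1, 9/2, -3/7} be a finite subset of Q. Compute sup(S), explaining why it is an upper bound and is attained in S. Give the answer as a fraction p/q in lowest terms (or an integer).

S is finite, so sup(S) = max(S).
Sorted decreasing:
9/2, 5/2, 1, -3/7, -5/6
The extremum is 9/2.
For every x in S, x <= 9/2. And 9/2 is in S, so it is attained.
Therefore sup(S) = 9/2.

9/2


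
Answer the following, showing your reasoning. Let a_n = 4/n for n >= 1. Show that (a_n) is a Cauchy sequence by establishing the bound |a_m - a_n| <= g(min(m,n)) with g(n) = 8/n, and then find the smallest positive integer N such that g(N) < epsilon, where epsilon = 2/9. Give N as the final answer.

For any m, n >= 1, by the triangle inequality:
|a_m - a_n| = |4/m - 4/n| <= 4*1/m + 4*1/n <= 8/min(m,n).
So g(n) = 8/n bounds the Cauchy difference. Since g(n) -> 0, (a_n) is Cauchy.
Now solve g(N) < 2/9: 8/N < 2/9 <=> N > 8 / (2/9) = 36.
The smallest integer strictly greater than 36 is N = 37.
Check: g(37) = 8/37 = 8/37 < 2/9; g(36) = 2/9 >= 2/9. So N = 37.

37


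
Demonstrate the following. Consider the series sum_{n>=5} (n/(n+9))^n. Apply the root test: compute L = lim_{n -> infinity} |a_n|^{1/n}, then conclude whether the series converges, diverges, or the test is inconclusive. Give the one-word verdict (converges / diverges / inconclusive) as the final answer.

Let a_n denote the general term. Form |a_n|^(1/n) and simplify:
|a_n|^(1/n) = n/(n + 9)
Take the limit as n -> infinity: L = 1.
Since L = 1, the root test is inconclusive. (In fact a_n = (n/(n+9))^n -> e^(-9) != 0, so the nth-term test shows divergence; but the root test itself gives no conclusion.)

inconclusive


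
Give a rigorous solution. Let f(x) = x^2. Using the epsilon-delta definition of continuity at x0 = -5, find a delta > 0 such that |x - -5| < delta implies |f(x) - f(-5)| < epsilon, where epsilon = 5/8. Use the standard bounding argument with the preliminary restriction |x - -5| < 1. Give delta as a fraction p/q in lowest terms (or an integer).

Factor: |x^2 - (-5)^2| = |x - -5| * |x + -5|.
Impose |x - -5| < 1 first. Then |x + -5| = |(x - -5) + 2*(-5)| <= |x - -5| + 2*|-5| < 1 + 10 = 11.
So |x^2 - (-5)^2| < delta * 11.
We need delta * 11 <= 5/8, i.e. delta <= 5/8/11 = 5/88.
Since 5/88 < 1, this is tighter than 1; take delta = 5/88.
So delta = 5/88 works.

5/88


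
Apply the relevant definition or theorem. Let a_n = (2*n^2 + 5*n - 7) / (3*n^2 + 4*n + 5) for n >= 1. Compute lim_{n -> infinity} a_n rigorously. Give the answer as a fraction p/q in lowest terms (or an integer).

Divide numerator and denominator by n^2, the highest power:
numerator / n^2 = 2 + 5/n - 7/n^2
denominator / n^2 = 3 + 4/n + 5/n^2
As n -> infinity, all terms of the form c/n^k (k >= 1) tend to 0.
So numerator / n^2 -> 2 and denominator / n^2 -> 3.
Therefore lim a_n = 2/3.

2/3


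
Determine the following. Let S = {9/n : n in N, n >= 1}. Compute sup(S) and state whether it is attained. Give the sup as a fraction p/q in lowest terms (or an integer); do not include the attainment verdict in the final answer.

Analysis:
- Values: 9, 9/2, 3, 9/4, ... strictly decreasing.
- The maximum is 9 (n=1); sup = 9 (attained).
- The set is bounded below by 0; 9/n -> 0 so 0 is the greatest lower bound.
- 0 is not in the set, so inf = 0 is not attained.
Conclusion: sup(S) = 9, attained in S.

9
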